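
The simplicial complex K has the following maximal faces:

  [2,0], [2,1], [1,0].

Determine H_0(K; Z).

Take the total order 0 < 1 < 2 on the vertex set. Then K (dimension 1) consists of the simplices:

  0-simplices (3): [0], [1], [2]
  1-simplices (3): [0,1], [0,2], [1,2]

giving chain groups C_0 ≅ Z^3, C_1 ≅ Z^3.

Boundary ∂_1: C_1 → C_0 maps an edge to its endpoints' difference, ∂[p,q] = q − p. For instance
  ∂[1,2] = [2] − [1].
As a 3×3 matrix over Z this has rank 2, with invariant factors (1,1).

Computing H_k = (kernel of ∂_k) / (image of ∂_{k+1}):

  H_0: rank C_0 − rank ∂_1 = 3 − 2 = 1, and the invariant factors of ∂_1 are all 1, so H_0 = Z.

H_0 = Z.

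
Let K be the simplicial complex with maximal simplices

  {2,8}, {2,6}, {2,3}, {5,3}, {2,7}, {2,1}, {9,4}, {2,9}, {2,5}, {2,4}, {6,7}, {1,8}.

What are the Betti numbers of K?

b_0 = 1, b_1 = 4.

Fix the vertex order 1 < 2 < 3 < 4 < 5 < 6 < 7 < 8 < 9 and write every simplex with vertices in increasing order. Then dim K = 1 and the simplices of K are:

  0-simplices (9): [1], [2], [3], [4], [5], [6], [7], [8], [9]
  1-simplices (12): [1,2], [1,8], [2,3], [2,4], [2,5], [2,6], [2,7], [2,8], [2,9], [3,5], [4,9], [6,7]

Hence C_0 ≅ Z^9, C_1 ≅ Z^12.

The boundary map ∂_1: C_1 → C_0 sends each edge [p,q] (with p < q) to q − p.
The 9×12 boundary matrix has rank 8 and Smith normal form diag(1,1,1,1,1,1,1,1).

Computing H_k = (kernel of ∂_k) / (image of ∂_{k+1}):

  H_0: rank C_0 − rank ∂_1 = 9 − 8 = 1, and the invariant factors of ∂_1 are all 1, so H_0 ≅ Z.
  H_1: rank ker ∂_1 − rank ∂_2 = (12 − 8) − 0 = 4, and there is no ∂_2, so H_1 ≅ Z^4.

As a check, the Euler characteristic is 9 − 12 = -3, which agrees with 1 − 4 = -3.
(K is a triangulation of a wedge of 4 circles.)

Hence the Betti numbers are b_0 = 1, b_1 = 4.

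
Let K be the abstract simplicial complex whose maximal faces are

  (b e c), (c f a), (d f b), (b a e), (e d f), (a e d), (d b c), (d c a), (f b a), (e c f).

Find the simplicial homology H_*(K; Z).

H_0 ≅ Z,  H_1 ≅ Z/2,  H_2 = 0.

We work with the vertex ordering a < b < c < d < e < f. The simplices of K, each written with vertices in increasing order, are:

  0-simplices (6): a, b, c, d, e, f
  1-simplices (15): ab, ac, ad, ae, af, bc, bd, be, bf, cd, ce, cf, de, df, ef
  2-simplices (10): abe, abf, acd, acf, ade, bcd, bce, bdf, cef, def

so the chain groups are C_0 ≅ Z^6, C_1 ≅ Z^15, C_2 ≅ Z^10.

∂_1: C_1 → C_0 sends each edge [p,q] (with p < q) to q − p.
The resulting 6×15 matrix has rank 5, and its Smith normal form has invariant factors (1,1,1,1,1).

∂_2: C_2 → C_1 acts by ∂[p,q,r] = [q,r] − [p,r] + [p,q]. For instance
  ∂acd = cd − ad + ac,
  ∂cef = ef − cf + ce.
The resulting 15×10 matrix has rank 10, and its Smith normal form has invariant factors (1,1,1,1,1,1,1,1,1,2).

Reading off H_k = ker ∂_k / im ∂_{k+1}:

  H_0: rank C_0 − rank ∂_1 = 6 − 5 = 1, and the invariant factors of ∂_1 are all 1, so H_0 ≅ Z.
  H_1: rank ker ∂_1 − rank ∂_2 = (15 − 5) − 10 = 0, and ∂_2 has invariant factor 2 > 1, so H_1 ≅ Z/2.
  H_2: rank ker ∂_2 − rank ∂_3 = (10 − 10) − 0 = 0, and there is no ∂_3, so H_2 ≅ 0.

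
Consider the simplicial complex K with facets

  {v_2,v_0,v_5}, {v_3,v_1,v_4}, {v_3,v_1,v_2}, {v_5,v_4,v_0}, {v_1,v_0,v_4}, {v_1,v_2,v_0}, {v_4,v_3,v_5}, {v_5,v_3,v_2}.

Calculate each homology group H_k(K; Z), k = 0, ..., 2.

We work with the vertex ordering v_0 < v_1 < v_2 < v_3 < v_4 < v_5. The simplices of K, each written with vertices in increasing order, are:

  0-simplices (6): [v_0], [v_1], [v_2], [v_3], [v_4], [v_5]
  1-simplices (12): [v_0,v_1], [v_0,v_2], [v_0,v_4], [v_0,v_5], [v_1,v_2], [v_1,v_3], [v_1,v_4], [v_2,v_3], [v_2,v_5], [v_3,v_4], [v_3,v_5], [v_4,v_5]
  2-simplices (8): [v_0,v_1,v_2], [v_0,v_1,v_4], [v_0,v_2,v_5], [v_0,v_4,v_5], [v_1,v_2,v_3], [v_1,v_3,v_4], [v_2,v_3,v_5], [v_3,v_4,v_5]

so the chain groups are C_0 ≅ Z^6, C_1 ≅ Z^12, C_2 ≅ Z^8.

The boundary map ∂_1: C_1 → C_0 maps an edge to its endpoints' difference, ∂[p,q] = q − p. For instance
  ∂[v_0,v_1] = [v_1] − [v_0].
As a 6×12 matrix over Z this has rank 5, with invariant factors (1,1,1,1,1).

The boundary map ∂_2: C_2 → C_1 acts by ∂[p,q,r] = [q,r] − [p,r] + [p,q]. For instance
  ∂[v_1,v_2,v_3] = [v_2,v_3] − [v_1,v_3] + [v_1,v_2],
  ∂[v_3,v_4,v_5] = [v_4,v_5] − [v_3,v_5] + [v_3,v_4].
This gives a 12×8 integer matrix of rank 7; reducing to Smith normal form yields diagonal entries (1,1,1,1,1,1,1).

Now H_k = ker ∂_k / im ∂_{k+1}, so:

  H_0: rank C_0 − rank ∂_1 = 6 − 5 = 1, and the invariant factors of ∂_1 are all 1, so H_0 = Z.
  H_1: rank ker ∂_1 − rank ∂_2 = (12 − 5) − 7 = 0, and the invariant factors of ∂_2 are all 1, so H_1 = 0.
  H_2: rank ker ∂_2 − rank ∂_3 = (8 − 7) − 0 = 1, and there is no ∂_3, so H_2 = Z.

As a check, the Euler characteristic is 6 − 12 + 8 = 2, which agrees with 1 − 0 + 1 = 2.
(K is a triangulation of the 2-sphere S^2.)

H_0 ≅ Z,  H_1 = 0,  H_2 ≅ Z.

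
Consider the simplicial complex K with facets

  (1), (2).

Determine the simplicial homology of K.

H_0 = Z^2.

Take the total order 1 < 2 on the vertex set. Then K (dimension 0) consists of the simplices:

  0-simplices (2): [1], [2]

giving chain groups C_0 ≅ Z^2.

Reading off H_k = ker ∂_k / im ∂_{k+1}:

  H_0: rank C_0 − rank ∂_1 = 2 − 0 = 2, and there is no ∂_1, so H_0 ≅ Z^2.

(K is a triangulation of a set of 2 points.)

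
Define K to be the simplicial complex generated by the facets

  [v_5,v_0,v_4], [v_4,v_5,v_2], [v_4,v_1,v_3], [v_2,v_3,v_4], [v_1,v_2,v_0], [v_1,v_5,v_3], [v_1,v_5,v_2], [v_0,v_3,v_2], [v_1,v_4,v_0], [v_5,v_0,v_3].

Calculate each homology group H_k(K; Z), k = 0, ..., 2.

H_0 = Z,  H_1 = Z/2,  H_2 = 0.

K has 6 vertices, 15 edges, 10 triangles.
rank ∂_0 = 0, rank ∂_1 = 5 ⇒ b_0 = 6 − 0 − 5 = 1; all invariant factors of ∂_1 are 1 so no torsion. So H_0 = Z.
rank ∂_1 = 5, rank ∂_2 = 10 ⇒ b_1 = 15 − 5 − 10 = 0; ∂_2 has invariant factor(s) [2] giving torsion. So H_1 = Z/2.
rank ∂_2 = 10, rank ∂_3 = 0 ⇒ b_2 = 10 − 10 − 0 = 0. So H_2 = 0.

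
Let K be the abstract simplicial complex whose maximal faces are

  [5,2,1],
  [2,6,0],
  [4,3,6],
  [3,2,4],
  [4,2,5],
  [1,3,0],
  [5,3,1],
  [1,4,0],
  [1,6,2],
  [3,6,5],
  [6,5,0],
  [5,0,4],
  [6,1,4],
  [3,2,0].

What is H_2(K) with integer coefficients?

Order the vertices as 0 < 1 < 2 < 3 < 4 < 5 < 6. Listing each simplex with vertices in this order, K has dimension 2 with simplices:

  0-simplices (7): [0], [1], [2], [3], [4], [5], [6]
  1-simplices (21): [0,1], [0,2], [0,3], [0,4], [0,5], [0,6], [1,2], [1,3], [1,4], [1,5], [1,6], [2,3], [2,4], [2,5], [2,6], [3,4], [3,5], [3,6], [4,5], [4,6], [5,6]
  2-simplices (14): [0,1,3], [0,1,4], [0,2,3], [0,2,6], [0,4,5], [0,5,6], [1,2,5], [1,2,6], [1,3,5], [1,4,6], [2,3,4], [2,4,5], [3,4,6], [3,5,6]

giving chain groups C_0 ≅ Z^7, C_1 ≅ Z^21, C_2 ≅ Z^14.

The boundary map ∂_1: C_1 → C_0 is given by ∂[p,q] = [q] − [p]. For instance
  ∂[3,5] = [5] − [3].
As a 7×21 matrix over Z this has rank 6, with invariant factors (1,1,1,1,1,1).

The boundary map ∂_2: C_2 → C_1 sends each 2-simplex [p,q,r] to [q,r] − [p,r] + [p,q]. For instance
  ∂[1,4,6] = [4,6] − [1,6] + [1,4],
  ∂[3,5,6] = [5,6] − [3,6] + [3,5].
This gives a 21×14 integer matrix of rank 13; reducing to Smith normal form yields diagonal entries (1,1,1,1,1,1,1,1,1,1,1,1,1).

From H_k ≅ ker(∂_k) / im(∂_{k+1}) we obtain:

  H_2: rank ker ∂_2 − rank ∂_3 = (14 − 13) − 0 = 1, and there is no ∂_3, so H_2 = Z.

(K is a triangulation of the torus T^2.)

H_2 ≅ Z.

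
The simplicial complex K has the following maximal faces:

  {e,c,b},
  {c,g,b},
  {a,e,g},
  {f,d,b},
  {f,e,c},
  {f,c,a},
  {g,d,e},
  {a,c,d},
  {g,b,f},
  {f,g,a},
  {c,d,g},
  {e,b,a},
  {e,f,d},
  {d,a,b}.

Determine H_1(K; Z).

Fix the vertex order a < b < c < d < e < f < g and write every simplex with vertices in increasing order. Then dim K = 2 and the simplices of K are:

  0-simplices (7): a, b, c, d, e, f, g
  1-simplices (21): ab, ac, ad, ae, af, ag, bc, bd, be, bf, bg, cd, ce, cf, cg, de, df, dg, ef, eg, fg
  2-simplices (14): abd, abe, acd, acf, aeg, afg, bce, bcg, bdf, bfg, cdg, cef, def, deg

Hence C_0 ≅ Z^7, C_1 ≅ Z^21, C_2 ≅ Z^14.

The boundary map ∂_1: C_1 → C_0 sends each edge [p,q] (with p < q) to q − p.
The resulting 7×21 matrix has rank 6, and its Smith normal form has invariant factors (1,1,1,1,1,1).

∂_2: C_2 → C_1 sends each 2-simplex [p,q,r] to [q,r] − [p,r] + [p,q]. For instance
  ∂bdf = df − bf + bd,
  ∂abe = be − ae + ab.
This gives a 21×14 integer matrix of rank 13; reducing to Smith normal form yields diagonal entries (1,1,1,1,1,1,1,1,1,1,1,1,1).

Reading off H_k = ker ∂_k / im ∂_{k+1}:

  H_1: rank ker ∂_1 − rank ∂_2 = (21 − 6) − 13 = 2, and the invariant factors of ∂_2 are all 1, so H_1 ≅ Z^2.

H_1 = Z^2.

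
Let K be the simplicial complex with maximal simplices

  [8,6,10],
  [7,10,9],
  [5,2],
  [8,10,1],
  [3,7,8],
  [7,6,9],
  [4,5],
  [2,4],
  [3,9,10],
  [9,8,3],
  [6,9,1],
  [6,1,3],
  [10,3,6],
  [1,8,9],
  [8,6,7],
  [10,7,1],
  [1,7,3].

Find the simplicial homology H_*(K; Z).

Order the vertices as 1 < 2 < 3 < 4 < 5 < 6 < 7 < 8 < 9 < 10. Listing each simplex with vertices in this order, K has dimension 2 with simplices:

  0-simplices (10): [1], [2], [3], [4], [5], [6], [7], [8], [9], [10]
  1-simplices (24): (24 of them)
  2-simplices (14): [1,3,6], [1,3,7], [1,6,9], [1,7,10], [1,8,9], [1,8,10], [3,6,10], [3,7,8], [3,8,9], [3,9,10], [6,7,8], [6,7,9], [6,8,10], [7,9,10]

so the chain groups are C_0 ≅ Z^10, C_1 ≅ Z^24, C_2 ≅ Z^14.

Boundary ∂_1: C_1 → C_0 sends each edge [p,q] (with p < q) to q − p. For instance
  ∂[1,8] = [8] − [1].
This gives a 10×24 integer matrix of rank 8; reducing to Smith normal form yields diagonal entries (1,1,1,1,1,1,1,1).

∂_2: C_2 → C_1 maps a triangle to the signed sum of its edges. For instance
  ∂[1,3,6] = [3,6] − [1,6] + [1,3],
  ∂[3,8,9] = [8,9] − [3,9] + [3,8].
The 24×14 boundary matrix has rank 13 and Smith normal form diag(1,1,1,1,1,1,1,1,1,1,1,1,1).

Computing H_k = (kernel of ∂_k) / (image of ∂_{k+1}):

  H_0: rank C_0 − rank ∂_1 = 10 − 8 = 2, and the invariant factors of ∂_1 are all 1, so H_0 = Z^2.
  H_1: rank ker ∂_1 − rank ∂_2 = (24 − 8) − 13 = 3, and the invariant factors of ∂_2 are all 1, so H_1 = Z^3.
  H_2: rank ker ∂_2 − rank ∂_3 = (14 − 13) − 0 = 1, and there is no ∂_3, so H_2 = Z.

(K is a triangulation of the disjoint union of the circle S^1 and the torus T^2.)

H_0 = Z^2,  H_1 = Z^3,  H_2 = Z.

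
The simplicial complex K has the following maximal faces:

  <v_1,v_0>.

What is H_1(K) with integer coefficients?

Take the total order v_0 < v_1 on the vertex set. Then K (dimension 1) consists of the simplices:

  0-simplices (2): [v_0], [v_1]
  1-simplices (1): [v_0,v_1]

Hence C_0 ≅ Z^2, C_1 ≅ Z^1.

The boundary map ∂_1: C_1 → C_0 is given by ∂[p,q] = [q] − [p]. For instance
  ∂[v_0,v_1] = [v_1] − [v_0].
The 2×1 boundary matrix has rank 1 and Smith normal form diag(1).

Computing H_k = (kernel of ∂_k) / (image of ∂_{k+1}):

  H_1: rank ker ∂_1 − rank ∂_2 = (1 − 1) − 0 = 0, and there is no ∂_2, so H_1 = 0.

H_1 = 0.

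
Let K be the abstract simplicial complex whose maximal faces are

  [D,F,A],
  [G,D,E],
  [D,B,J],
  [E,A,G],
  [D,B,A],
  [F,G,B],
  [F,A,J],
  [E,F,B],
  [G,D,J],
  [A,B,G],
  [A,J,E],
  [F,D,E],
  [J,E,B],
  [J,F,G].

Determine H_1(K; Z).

H_1 ≅ Z^2.

We work with the vertex ordering A < B < D < E < F < G < J. The simplices of K, each written with vertices in increasing order, are:

  0-simplices (7): A, B, D, E, F, G, J
  1-simplices (21): AB, AD, AE, AF, AG, AJ, BD, BE, BF, BG, BJ, DE, DF, DG, DJ, EF, EG, EJ, FG, FJ, GJ
  2-simplices (14): ABD, ABG, ADF, AEG, AEJ, AFJ, BDJ, BEF, BEJ, BFG, DEF, DEG, DGJ, FGJ

giving chain groups C_0 ≅ Z^7, C_1 ≅ Z^21, C_2 ≅ Z^14.

The boundary map ∂_1: C_1 → C_0 is given by ∂[p,q] = [q] − [p].
As a 7×21 matrix over Z this has rank 6, with invariant factors (1,1,1,1,1,1).

Boundary ∂_2: C_2 → C_1 maps a triangle to the signed sum of its edges. For instance
  ∂BEJ = EJ − BJ + BE,
  ∂BFG = FG − BG + BF.
The resulting 21×14 matrix has rank 13, and its Smith normal form has invariant factors (1,1,1,1,1,1,1,1,1,1,1,1,1).

Computing H_k = (kernel of ∂_k) / (image of ∂_{k+1}):

  H_1: rank ker ∂_1 − rank ∂_2 = (21 − 6) − 13 = 2, and the invariant factors of ∂_2 are all 1, so H_1 = Z^2.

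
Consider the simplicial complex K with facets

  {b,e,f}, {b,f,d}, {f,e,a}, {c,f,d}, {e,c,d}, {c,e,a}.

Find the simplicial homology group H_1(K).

K has 6 vertices, 12 edges, 6 triangles.
rank ∂_1 = 5, rank ∂_2 = 6 ⇒ b_1 = 12 − 5 − 6 = 1; all invariant factors of ∂_2 are 1 so no torsion. So H_1 = Z.

H_1 = Z.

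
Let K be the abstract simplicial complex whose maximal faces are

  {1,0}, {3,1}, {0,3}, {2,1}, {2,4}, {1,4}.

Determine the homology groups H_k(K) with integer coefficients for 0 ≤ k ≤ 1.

Fix the vertex order 0 < 1 < 2 < 3 < 4 and write every simplex with vertices in increasing order. Then dim K = 1 and the simplices of K are:

  0-simplices (5): [0], [1], [2], [3], [4]
  1-simplices (6): [0,1], [0,3], [1,2], [1,3], [1,4], [2,4]

Hence C_0 ≅ Z^5, C_1 ≅ Z^6.

Boundary ∂_1: C_1 → C_0 sends each edge [p,q] (with p < q) to q − p. For instance
  ∂[0,1] = [1] − [0].
The 5×6 boundary matrix has rank 4 and Smith normal form diag(1,1,1,1).

Computing H_k = (kernel of ∂_k) / (image of ∂_{k+1}):

  H_0: rank C_0 − rank ∂_1 = 5 − 4 = 1, and the invariant factors of ∂_1 are all 1, so H_0 = Z.
  H_1: rank ker ∂_1 − rank ∂_2 = (6 − 4) − 0 = 2, and there is no ∂_2, so H_1 = Z^2.

H_0 ≅ Z,  H_1 ≅ Z^2.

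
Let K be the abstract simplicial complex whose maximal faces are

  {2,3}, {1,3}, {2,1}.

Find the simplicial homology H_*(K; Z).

Take the total order 1 < 2 < 3 on the vertex set. Then K (dimension 1) consists of the simplices:

  0-simplices (3): [1], [2], [3]
  1-simplices (3): [1,2], [1,3], [2,3]

Hence C_0 ≅ Z^3, C_1 ≅ Z^3.

The boundary map ∂_1: C_1 → C_0 is given by ∂[p,q] = [q] − [p]. For instance
  ∂[1,3] = [3] − [1].
The 3×3 boundary matrix has rank 2 and Smith normal form diag(1,1).

Reading off H_k = ker ∂_k / im ∂_{k+1}:

  H_0: rank C_0 − rank ∂_1 = 3 − 2 = 1, and the invariant factors of ∂_1 are all 1, so H_0 = Z.
  H_1: rank ker ∂_1 − rank ∂_2 = (3 − 2) − 0 = 1, and there is no ∂_2, so H_1 = Z.

H_0 ≅ Z,  H_1 ≅ Z.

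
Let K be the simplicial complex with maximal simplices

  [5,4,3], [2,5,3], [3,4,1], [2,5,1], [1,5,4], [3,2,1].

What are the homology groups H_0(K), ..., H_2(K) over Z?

We work with the vertex ordering 1 < 2 < 3 < 4 < 5. The simplices of K, each written with vertices in increasing order, are:

  0-simplices (5): [1], [2], [3], [4], [5]
  1-simplices (9): [1,2], [1,3], [1,4], [1,5], [2,3], [2,5], [3,4], [3,5], [4,5]
  2-simplices (6): [1,2,3], [1,2,5], [1,3,4], [1,4,5], [2,3,5], [3,4,5]

Hence C_0 ≅ Z^5, C_1 ≅ Z^9, C_2 ≅ Z^6.

∂_1: C_1 → C_0 sends each edge [p,q] (with p < q) to q − p.
The 5×9 boundary matrix has rank 4 and Smith normal form diag(1,1,1,1).

The boundary map ∂_2: C_2 → C_1 sends each 2-simplex [p,q,r] to [q,r] − [p,r] + [p,q]. For instance
  ∂[1,4,5] = [4,5] − [1,5] + [1,4],
  ∂[1,2,3] = [2,3] − [1,3] + [1,2].
As a 9×6 matrix over Z this has rank 5, with invariant factors (1,1,1,1,1).

Reading off H_k = ker ∂_k / im ∂_{k+1}:

  H_0: rank C_0 − rank ∂_1 = 5 − 4 = 1, and the invariant factors of ∂_1 are all 1, so H_0 = Z.
  H_1: rank ker ∂_1 − rank ∂_2 = (9 − 4) − 5 = 0, and the invariant factors of ∂_2 are all 1, so H_1 = 0.
  H_2: rank ker ∂_2 − rank ∂_3 = (6 − 5) − 0 = 1, and there is no ∂_3, so H_2 = Z.

(K is a triangulation of the 2-sphere S^2.)

H_0 = Z,  H_1 = 0,  H_2 = Z.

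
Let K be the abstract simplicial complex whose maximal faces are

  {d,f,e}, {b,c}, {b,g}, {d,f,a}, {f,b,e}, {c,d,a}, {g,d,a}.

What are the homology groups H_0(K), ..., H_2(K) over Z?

H_0 ≅ Z,  H_1 ≅ Z^2,  H_2 = 0.

Take the total order a < b < c < d < e < f < g on the vertex set. Then K (dimension 2) consists of the simplices:

  0-simplices (7): a, b, c, d, e, f, g
  1-simplices (13): ac, ad, af, ag, bc, be, bf, bg, cd, de, df, dg, ef
  2-simplices (5): acd, adf, adg, bef, def

so the chain groups are C_0 ≅ Z^7, C_1 ≅ Z^13, C_2 ≅ Z^5.

Boundary ∂_1: C_1 → C_0 maps an edge to its endpoints' difference, ∂[p,q] = q − p. For instance
  ∂ef = f − e.
This gives a 7×13 integer matrix of rank 6; reducing to Smith normal form yields diagonal entries (1,1,1,1,1,1).

Boundary ∂_2: C_2 → C_1 maps a triangle to the signed sum of its edges. For instance
  ∂def = ef − df + de,
  ∂adf = df − af + ad.
The resulting 13×5 matrix has rank 5, and its Smith normal form has invariant factors (1,1,1,1,1).

Now H_k = ker ∂_k / im ∂_{k+1}, so:

  H_0: rank C_0 − rank ∂_1 = 7 − 6 = 1, and the invariant factors of ∂_1 are all 1, so H_0 ≅ Z.
  H_1: rank ker ∂_1 − rank ∂_2 = (13 − 6) − 5 = 2, and the invariant factors of ∂_2 are all 1, so H_1 ≅ Z^2.
  H_2: rank ker ∂_2 − rank ∂_3 = (5 − 5) − 0 = 0, and there is no ∂_3, so H_2 ≅ 0.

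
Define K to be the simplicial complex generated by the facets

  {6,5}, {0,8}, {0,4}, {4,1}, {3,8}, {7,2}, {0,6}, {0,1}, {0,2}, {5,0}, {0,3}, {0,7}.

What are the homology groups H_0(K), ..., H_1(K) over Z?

H_0 ≅ Z,  H_1 ≅ Z^4.

Order the vertices as 0 < 1 < 2 < 3 < 4 < 5 < 6 < 7 < 8. Listing each simplex with vertices in this order, K has dimension 1 with simplices:

  0-simplices (9): [0], [1], [2], [3], [4], [5], [6], [7], [8]
  1-simplices (12): [0,1], [0,2], [0,3], [0,4], [0,5], [0,6], [0,7], [0,8], [1,4], [2,7], [3,8], [5,6]

giving chain groups C_0 ≅ Z^9, C_1 ≅ Z^12.

∂_1: C_1 → C_0 is given by ∂[p,q] = [q] − [p]. For instance
  ∂[0,2] = [2] − [0].
The 9×12 boundary matrix has rank 8 and Smith normal form diag(1,1,1,1,1,1,1,1).

Reading off H_k = ker ∂_k / im ∂_{k+1}:

  H_0: rank C_0 − rank ∂_1 = 9 − 8 = 1, and the invariant factors of ∂_1 are all 1, so H_0 ≅ Z.
  H_1: rank ker ∂_1 − rank ∂_2 = (12 − 8) − 0 = 4, and there is no ∂_2, so H_1 ≅ Z^4.

As a check, the Euler characteristic is 9 − 12 = -3, which agrees with 1 − 4 = -3.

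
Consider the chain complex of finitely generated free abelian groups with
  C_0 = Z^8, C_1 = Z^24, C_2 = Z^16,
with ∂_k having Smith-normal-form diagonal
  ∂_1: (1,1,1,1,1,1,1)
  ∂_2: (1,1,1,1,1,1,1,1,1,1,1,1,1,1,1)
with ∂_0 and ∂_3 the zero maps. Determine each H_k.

H_0: b_0 = 8 − 0 − 7 = 1; torsion from ∂_1 factors > 1: none. So H_0 ≅ Z.
H_1: b_1 = 24 − 7 − 15 = 2; torsion from ∂_2 factors > 1: none. So H_1 ≅ Z^2.
H_2: b_2 = 16 − 15 − 0 = 1; torsion from ∂_3 factors > 1: none. So H_2 ≅ Z.

H_0 ≅ Z,  H_1 ≅ Z^2,  H_2 ≅ Z.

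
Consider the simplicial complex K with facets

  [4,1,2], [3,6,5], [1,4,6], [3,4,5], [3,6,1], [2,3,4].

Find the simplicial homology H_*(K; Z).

H_0 = Z,  H_1 = Z,  H_2 = 0.

Order the vertices as 1 < 2 < 3 < 4 < 5 < 6. Listing each simplex with vertices in this order, K has dimension 2 with simplices:

  0-simplices (6): [1], [2], [3], [4], [5], [6]
  1-simplices (12): [1,2], [1,3], [1,4], [1,6], [2,3], [2,4], [3,4], [3,5], [3,6], [4,5], [4,6], [5,6]
  2-simplices (6): [1,2,4], [1,3,6], [1,4,6], [2,3,4], [3,4,5], [3,5,6]

giving chain groups C_0 ≅ Z^6, C_1 ≅ Z^12, C_2 ≅ Z^6.

The boundary map ∂_1: C_1 → C_0 maps an edge to its endpoints' difference, ∂[p,q] = q − p.
The resulting 6×12 matrix has rank 5, and its Smith normal form has invariant factors (1,1,1,1,1).

∂_2: C_2 → C_1 maps a triangle to the signed sum of its edges. For instance
  ∂[1,2,4] = [2,4] − [1,4] + [1,2],
  ∂[1,4,6] = [4,6] − [1,6] + [1,4].
The resulting 12×6 matrix has rank 6, and its Smith normal form has invariant factors (1,1,1,1,1,1).

Reading off H_k = ker ∂_k / im ∂_{k+1}:

  H_0: rank C_0 − rank ∂_1 = 6 − 5 = 1, and the invariant factors of ∂_1 are all 1, so H_0 ≅ Z.
  H_1: rank ker ∂_1 − rank ∂_2 = (12 − 5) − 6 = 1, and the invariant factors of ∂_2 are all 1, so H_1 ≅ Z.
  H_2: rank ker ∂_2 − rank ∂_3 = (6 − 6) − 0 = 0, and there is no ∂_3, so H_2 ≅ 0.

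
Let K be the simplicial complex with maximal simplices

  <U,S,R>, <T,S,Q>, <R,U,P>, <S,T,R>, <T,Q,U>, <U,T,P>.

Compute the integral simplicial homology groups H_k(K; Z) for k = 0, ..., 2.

We work with the vertex ordering P < Q < R < S < T < U. The simplices of K, each written with vertices in increasing order, are:

  0-simplices (6): P, Q, R, S, T, U
  1-simplices (12): PR, PT, PU, QS, QT, QU, RS, RT, RU, ST, SU, TU
  2-simplices (6): PRU, PTU, QST, QTU, RST, RSU

giving chain groups C_0 ≅ Z^6, C_1 ≅ Z^12, C_2 ≅ Z^6.

∂_1: C_1 → C_0 is given by ∂[p,q] = [q] − [p].
The 6×12 boundary matrix has rank 5 and Smith normal form diag(1,1,1,1,1).

The boundary map ∂_2: C_2 → C_1 sends each 2-simplex [p,q,r] to [q,r] − [p,r] + [p,q]. For instance
  ∂RSU = SU − RU + RS,
  ∂PRU = RU − PU + PR.
This gives a 12×6 integer matrix of rank 6; reducing to Smith normal form yields diagonal entries (1,1,1,1,1,1).

From H_k ≅ ker(∂_k) / im(∂_{k+1}) we obtain:

  H_0: rank C_0 − rank ∂_1 = 6 − 5 = 1, and the invariant factors of ∂_1 are all 1, so H_0 = Z.
  H_1: rank ker ∂_1 − rank ∂_2 = (12 − 5) − 6 = 1, and the invariant factors of ∂_2 are all 1, so H_1 = Z.
  H_2: rank ker ∂_2 − rank ∂_3 = (6 − 6) − 0 = 0, and there is no ∂_3, so H_2 = 0.

As a check, the Euler characteristic is 6 − 12 + 6 = 0, which agrees with 1 − 1 + 0 = 0.

H_0 ≅ Z,  H_1 ≅ Z,  H_2 = 0.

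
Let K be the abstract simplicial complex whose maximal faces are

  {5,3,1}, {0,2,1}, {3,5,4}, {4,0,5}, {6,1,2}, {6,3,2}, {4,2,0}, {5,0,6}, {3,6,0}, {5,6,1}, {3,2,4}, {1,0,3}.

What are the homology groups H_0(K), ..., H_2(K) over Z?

H_0 = Z,  H_1 = Z/2,  H_2 = 0.

Order the vertices as 0 < 1 < 2 < 3 < 4 < 5 < 6. Listing each simplex with vertices in this order, K has dimension 2 with simplices:

  0-simplices (7): [0], [1], [2], [3], [4], [5], [6]
  1-simplices (18): [0,1], [0,2], [0,3], [0,4], [0,5], [0,6], [1,2], [1,3], [1,5], [1,6], [2,3], [2,4], [2,6], [3,4], [3,5], [3,6], [4,5], [5,6]
  2-simplices (12): [0,1,2], [0,1,3], [0,2,4], [0,3,6], [0,4,5], [0,5,6], [1,2,6], [1,3,5], [1,5,6], [2,3,4], [2,3,6], [3,4,5]

so the chain groups are C_0 ≅ Z^7, C_1 ≅ Z^18, C_2 ≅ Z^12.

Boundary ∂_1: C_1 → C_0 sends each edge [p,q] (with p < q) to q − p. For instance
  ∂[0,5] = [5] − [0].
The resulting 7×18 matrix has rank 6, and its Smith normal form has invariant factors (1,1,1,1,1,1).

The boundary map ∂_2: C_2 → C_1 maps a triangle to the signed sum of its edges. For instance
  ∂[0,1,3] = [1,3] − [0,3] + [0,1],
  ∂[0,1,2] = [1,2] − [0,2] + [0,1].
The resulting 18×12 matrix has rank 12, and its Smith normal form has invariant factors (1,1,1,1,1,1,1,1,1,1,1,2).

Computing H_k = (kernel of ∂_k) / (image of ∂_{k+1}):

  H_0: rank C_0 − rank ∂_1 = 7 − 6 = 1, and the invariant factors of ∂_1 are all 1, so H_0 = Z.
  H_1: rank ker ∂_1 − rank ∂_2 = (18 − 6) − 12 = 0, and ∂_2 has invariant factor 2 > 1, so H_1 = Z/2.
  H_2: rank ker ∂_2 − rank ∂_3 = (12 − 12) − 0 = 0, and there is no ∂_3, so H_2 = 0.

As a check, the Euler characteristic is 7 − 18 + 12 = 1, which agrees with 1 − 0 + 0 = 1.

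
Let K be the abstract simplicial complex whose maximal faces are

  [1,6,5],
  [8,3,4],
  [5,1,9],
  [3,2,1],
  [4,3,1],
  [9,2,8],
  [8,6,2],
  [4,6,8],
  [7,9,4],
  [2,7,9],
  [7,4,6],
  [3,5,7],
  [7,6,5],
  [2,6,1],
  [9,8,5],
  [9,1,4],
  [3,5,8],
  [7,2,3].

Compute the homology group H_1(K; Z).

H_1 ≅ Z^2.

Order the vertices as 1 < 2 < 3 < 4 < 5 < 6 < 7 < 8 < 9. Listing each simplex with vertices in this order, K has dimension 2 with simplices:

  0-simplices (9): [1], [2], [3], [4], [5], [6], [7], [8], [9]
  1-simplices (27): (27 of them)
  2-simplices (18): [1,2,3], [1,2,6], [1,3,4], [1,4,9], [1,5,6], [1,5,9], [2,3,7], [2,6,8], [2,7,9], [2,8,9], [3,4,8], [3,5,7], [3,5,8], [4,6,7], [4,6,8], [4,7,9], [5,6,7], [5,8,9]

Hence C_0 ≅ Z^9, C_1 ≅ Z^27, C_2 ≅ Z^18.

The boundary map ∂_1: C_1 → C_0 sends each edge [p,q] (with p < q) to q − p. For instance
  ∂[4,9] = [9] − [4].
The resulting 9×27 matrix has rank 8, and its Smith normal form has invariant factors (1,1,1,1,1,1,1,1).

Boundary ∂_2: C_2 → C_1 maps a triangle to the signed sum of its edges. For instance
  ∂[1,4,9] = [4,9] − [1,9] + [1,4],
  ∂[1,2,3] = [2,3] − [1,3] + [1,2].
The resulting 27×18 matrix has rank 17, and its Smith normal form has invariant factors (1,1,1,1,1,1,1,1,1,1,1,1,1,1,1,1,1).

Reading off H_k = ker ∂_k / im ∂_{k+1}:

  H_1: rank ker ∂_1 − rank ∂_2 = (27 − 8) − 17 = 2, and the invariant factors of ∂_2 are all 1, so H_1 = Z^2.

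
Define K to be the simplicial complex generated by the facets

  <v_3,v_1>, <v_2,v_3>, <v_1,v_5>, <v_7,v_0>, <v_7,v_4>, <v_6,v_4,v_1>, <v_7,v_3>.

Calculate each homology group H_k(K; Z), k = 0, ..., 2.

H_0 = Z,  H_1 = Z,  H_2 = 0.

Take the total order v_0 < v_1 < v_2 < v_3 < v_4 < v_5 < v_6 < v_7 on the vertex set. Then K (dimension 2) consists of the simplices:

  0-simplices (8): [v_0], [v_1], [v_2], [v_3], [v_4], [v_5], [v_6], [v_7]
  1-simplices (9): [v_0,v_7], [v_1,v_3], [v_1,v_4], [v_1,v_5], [v_1,v_6], [v_2,v_3], [v_3,v_7], [v_4,v_6], [v_4,v_7]
  2-simplices (1): [v_1,v_4,v_6]

giving chain groups C_0 ≅ Z^8, C_1 ≅ Z^9, C_2 ≅ Z^1.

The boundary map ∂_1: C_1 → C_0 maps an edge to its endpoints' difference, ∂[p,q] = q − p.
The 8×9 boundary matrix has rank 7 and Smith normal form diag(1,1,1,1,1,1,1).

∂_2: C_2 → C_1 maps a triangle to the signed sum of its edges. For instance
  ∂[v_1,v_4,v_6] = [v_4,v_6] − [v_1,v_6] + [v_1,v_4].
As a 9×1 matrix over Z this has rank 1, with invariant factors (1).

Computing H_k = (kernel of ∂_k) / (image of ∂_{k+1}):

  H_0: rank C_0 − rank ∂_1 = 8 − 7 = 1, and the invariant factors of ∂_1 are all 1, so H_0 ≅ Z.
  H_1: rank ker ∂_1 − rank ∂_2 = (9 − 7) − 1 = 1, and the invariant factors of ∂_2 are all 1, so H_1 ≅ Z.
  H_2: rank ker ∂_2 − rank ∂_3 = (1 − 1) − 0 = 0, and there is no ∂_3, so H_2 ≅ 0.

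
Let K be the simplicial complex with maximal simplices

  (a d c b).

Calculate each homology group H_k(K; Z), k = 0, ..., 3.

H_0 = Z,  H_1 = 0,  H_2 = 0,  H_3 = 0.

Take the total order a < b < c < d on the vertex set. Then K (dimension 3) consists of the simplices:

  0-simplices (4): a, b, c, d
  1-simplices (6): ab, ac, ad, bc, bd, cd
  2-simplices (4): abc, abd, acd, bcd
  3-simplices (1): abcd

Hence C_0 ≅ Z^4, C_1 ≅ Z^6, C_2 ≅ Z^4, C_3 ≅ Z^1.

∂_1: C_1 → C_0 sends each edge [p,q] (with p < q) to q − p.
As a 4×6 matrix over Z this has rank 3, with invariant factors (1,1,1).

Boundary ∂_2: C_2 → C_1 acts by ∂[p,q,r] = [q,r] − [p,r] + [p,q]. For instance
  ∂acd = cd − ad + ac,
  ∂abc = bc − ac + ab.
This gives a 6×4 integer matrix of rank 3; reducing to Smith normal form yields diagonal entries (1,1,1).

The boundary map ∂_3: C_3 → C_2 sends each 3-simplex σ to the alternating sum Σ_i (−1)^i (σ with its i-th vertex removed). For instance
  ∂abcd = bcd − acd + abd − abc.
The 4×1 boundary matrix has rank 1 and Smith normal form diag(1).

From H_k ≅ ker(∂_k) / im(∂_{k+1}) we obtain:

  H_0: rank C_0 − rank ∂_1 = 4 − 3 = 1, and the invariant factors of ∂_1 are all 1, so H_0 = Z.
  H_1: rank ker ∂_1 − rank ∂_2 = (6 − 3) − 3 = 0, and the invariant factors of ∂_2 are all 1, so H_1 = 0.
  H_2: rank ker ∂_2 − rank ∂_3 = (4 − 3) − 1 = 0, and the invariant factors of ∂_3 are all 1, so H_2 = 0.
  H_3: rank ker ∂_3 − rank ∂_4 = (1 − 1) − 0 = 0, and there is no ∂_4, so H_3 = 0.

(K is a triangulation of the 3-simplex.)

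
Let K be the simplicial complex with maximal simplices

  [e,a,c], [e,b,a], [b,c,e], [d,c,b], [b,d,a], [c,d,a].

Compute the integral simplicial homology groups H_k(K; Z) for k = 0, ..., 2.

H_0 = Z,  H_1 = 0,  H_2 = Z.

Fix the vertex order a < b < c < d < e and write every simplex with vertices in increasing order. Then dim K = 2 and the simplices of K are:

  0-simplices (5): a, b, c, d, e
  1-simplices (9): ab, ac, ad, ae, bc, bd, be, cd, ce
  2-simplices (6): abd, abe, acd, ace, bcd, bce

giving chain groups C_0 ≅ Z^5, C_1 ≅ Z^9, C_2 ≅ Z^6.

∂_1: C_1 → C_0 sends each edge [p,q] (with p < q) to q − p. For instance
  ∂ce = e − c.
The resulting 5×9 matrix has rank 4, and its Smith normal form has invariant factors (1,1,1,1).

Boundary ∂_2: C_2 → C_1 acts by ∂[p,q,r] = [q,r] − [p,r] + [p,q]. For instance
  ∂abe = be − ae + ab,
  ∂ace = ce − ae + ac.
This gives a 9×6 integer matrix of rank 5; reducing to Smith normal form yields diagonal entries (1,1,1,1,1).

From H_k ≅ ker(∂_k) / im(∂_{k+1}) we obtain:

  H_0: rank C_0 − rank ∂_1 = 5 − 4 = 1, and the invariant factors of ∂_1 are all 1, so H_0 = Z.
  H_1: rank ker ∂_1 − rank ∂_2 = (9 − 4) − 5 = 0, and the invariant factors of ∂_2 are all 1, so H_1 = 0.
  H_2: rank ker ∂_2 − rank ∂_3 = (6 − 5) − 0 = 1, and there is no ∂_3, so H_2 = Z.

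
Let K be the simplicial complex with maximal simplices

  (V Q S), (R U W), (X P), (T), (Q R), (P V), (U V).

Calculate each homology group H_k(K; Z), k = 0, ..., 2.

K has 9 vertices, 10 edges, 2 triangles.
rank ∂_0 = 0, rank ∂_1 = 7 ⇒ b_0 = 9 − 0 − 7 = 2; all invariant factors of ∂_1 are 1 so no torsion. So H_0 ≅ Z^2.
rank ∂_1 = 7, rank ∂_2 = 2 ⇒ b_1 = 10 − 7 − 2 = 1; all invariant factors of ∂_2 are 1 so no torsion. So H_1 ≅ Z.
rank ∂_2 = 2, rank ∂_3 = 0 ⇒ b_2 = 2 − 2 − 0 = 0. So H_2 ≅ 0.

H_0 = Z^2,  H_1 = Z,  H_2 = 0.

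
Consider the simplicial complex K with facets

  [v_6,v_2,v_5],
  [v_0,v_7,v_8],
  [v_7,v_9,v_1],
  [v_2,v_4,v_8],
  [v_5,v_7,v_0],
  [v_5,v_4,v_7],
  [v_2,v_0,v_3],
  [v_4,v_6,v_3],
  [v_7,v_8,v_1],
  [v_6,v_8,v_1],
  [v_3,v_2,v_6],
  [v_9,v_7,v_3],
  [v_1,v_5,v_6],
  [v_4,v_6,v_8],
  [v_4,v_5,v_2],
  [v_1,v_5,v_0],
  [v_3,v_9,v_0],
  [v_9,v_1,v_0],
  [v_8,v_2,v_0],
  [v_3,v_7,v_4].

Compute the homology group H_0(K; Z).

H_0 = Z.

Order the vertices as v_0 < v_1 < v_2 < v_3 < v_4 < v_5 < v_6 < v_7 < v_8 < v_9. Listing each simplex with vertices in this order, K has dimension 2 with simplices:

  0-simplices (10): [v_0], [v_1], [v_2], [v_3], [v_4], [v_5], [v_6], [v_7], [v_8], [v_9]
  1-simplices (30): (30 of them)
  2-simplices (20): (20 of them)

so the chain groups are C_0 ≅ Z^10, C_1 ≅ Z^30, C_2 ≅ Z^20.

The boundary map ∂_1: C_1 → C_0 sends each edge [p,q] (with p < q) to q − p. For instance
  ∂[v_0,v_9] = [v_9] − [v_0].
The 10×30 boundary matrix has rank 9 and Smith normal form diag(1,1,1,1,1,1,1,1,1).

Boundary ∂_2: C_2 → C_1 acts by ∂[p,q,r] = [q,r] − [p,r] + [p,q]. For instance
  ∂[v_3,v_4,v_7] = [v_4,v_7] − [v_3,v_7] + [v_3,v_4],
  ∂[v_1,v_6,v_8] = [v_6,v_8] − [v_1,v_8] + [v_1,v_6].
The resulting 30×20 matrix has rank 20, and its Smith normal form has invariant factors (1,1,1,1,1,1,1,1,1,1,1,1,1,1,1,1,1,1,1,2).

Reading off H_k = ker ∂_k / im ∂_{k+1}:

  H_0: rank C_0 − rank ∂_1 = 10 − 9 = 1, and the invariant factors of ∂_1 are all 1, so H_0 = Z.

(K is a triangulation of the Klein bottle.)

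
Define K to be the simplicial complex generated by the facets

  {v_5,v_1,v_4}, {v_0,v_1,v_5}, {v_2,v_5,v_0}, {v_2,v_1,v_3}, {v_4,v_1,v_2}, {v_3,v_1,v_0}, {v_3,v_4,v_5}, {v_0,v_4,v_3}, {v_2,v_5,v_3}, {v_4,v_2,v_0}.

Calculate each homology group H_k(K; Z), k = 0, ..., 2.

H_0 ≅ Z,  H_1 ≅ Z/2Z,  H_2 = 0.

Order the vertices as v_0 < v_1 < v_2 < v_3 < v_4 < v_5. Listing each simplex with vertices in this order, K has dimension 2 with simplices:

  0-simplices (6): [v_0], [v_1], [v_2], [v_3], [v_4], [v_5]
  1-simplices (15): (15 of them)
  2-simplices (10): [v_0,v_1,v_3], [v_0,v_1,v_5], [v_0,v_2,v_4], [v_0,v_2,v_5], [v_0,v_3,v_4], [v_1,v_2,v_3], [v_1,v_2,v_4], [v_1,v_4,v_5], [v_2,v_3,v_5], [v_3,v_4,v_5]

Hence C_0 ≅ Z^6, C_1 ≅ Z^15, C_2 ≅ Z^10.

Boundary ∂_1: C_1 → C_0 maps an edge to its endpoints' difference, ∂[p,q] = q − p. For instance
  ∂[v_4,v_5] = [v_5] − [v_4].
The resulting 6×15 matrix has rank 5, and its Smith normal form has invariant factors (1,1,1,1,1).

Boundary ∂_2: C_2 → C_1 maps a triangle to the signed sum of its edges. For instance
  ∂[v_1,v_2,v_4] = [v_2,v_4] − [v_1,v_4] + [v_1,v_2],
  ∂[v_0,v_2,v_4] = [v_2,v_4] − [v_0,v_4] + [v_0,v_2].
The 15×10 boundary matrix has rank 10 and Smith normal form diag(1,1,1,1,1,1,1,1,1,2).

Computing H_k = (kernel of ∂_k) / (image of ∂_{k+1}):

  H_0: rank C_0 − rank ∂_1 = 6 − 5 = 1, and the invariant factors of ∂_1 are all 1, so H_0 ≅ Z.
  H_1: rank ker ∂_1 − rank ∂_2 = (15 − 5) − 10 = 0, and ∂_2 has invariant factor 2 > 1, so H_1 ≅ Z/2Z.
  H_2: rank ker ∂_2 − rank ∂_3 = (10 − 10) − 0 = 0, and there is no ∂_3, so H_2 ≅ 0.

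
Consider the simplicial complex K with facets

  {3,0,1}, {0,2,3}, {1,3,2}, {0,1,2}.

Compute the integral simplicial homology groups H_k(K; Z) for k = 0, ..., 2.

Order the vertices as 0 < 1 < 2 < 3. Listing each simplex with vertices in this order, K has dimension 2 with simplices:

  0-simplices (4): [0], [1], [2], [3]
  1-simplices (6): [0,1], [0,2], [0,3], [1,2], [1,3], [2,3]
  2-simplices (4): [0,1,2], [0,1,3], [0,2,3], [1,2,3]

giving chain groups C_0 ≅ Z^4, C_1 ≅ Z^6, C_2 ≅ Z^4.

∂_1: C_1 → C_0 sends each edge [p,q] (with p < q) to q − p. For instance
  ∂[1,3] = [3] − [1].
The 4×6 boundary matrix has rank 3 and Smith normal form diag(1,1,1).

Boundary ∂_2: C_2 → C_1 sends each 2-simplex [p,q,r] to [q,r] − [p,r] + [p,q]. For instance
  ∂[1,2,3] = [2,3] − [1,3] + [1,2],
  ∂[0,1,2] = [1,2] − [0,2] + [0,1].
As a 6×4 matrix over Z this has rank 3, with invariant factors (1,1,1).

Computing H_k = (kernel of ∂_k) / (image of ∂_{k+1}):

  H_0: rank C_0 − rank ∂_1 = 4 − 3 = 1, and the invariant factors of ∂_1 are all 1, so H_0 ≅ Z.
  H_1: rank ker ∂_1 − rank ∂_2 = (6 − 3) − 3 = 0, and the invariant factors of ∂_2 are all 1, so H_1 ≅ 0.
  H_2: rank ker ∂_2 − rank ∂_3 = (4 − 3) − 0 = 1, and there is no ∂_3, so H_2 ≅ Z.

H_0 ≅ Z,  H_1 = 0,  H_2 ≅ Z.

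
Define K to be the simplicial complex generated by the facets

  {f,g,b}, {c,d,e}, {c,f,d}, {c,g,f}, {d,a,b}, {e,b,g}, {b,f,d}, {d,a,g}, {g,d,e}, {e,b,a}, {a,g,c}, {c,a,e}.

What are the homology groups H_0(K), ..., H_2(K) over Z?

Fix the vertex order a < b < c < d < e < f < g and write every simplex with vertices in increasing order. Then dim K = 2 and the simplices of K are:

  0-simplices (7): a, b, c, d, e, f, g
  1-simplices (18): ab, ac, ad, ae, ag, bd, be, bf, bg, cd, ce, cf, cg, de, df, dg, eg, fg
  2-simplices (12): abd, abe, ace, acg, adg, bdf, beg, bfg, cde, cdf, cfg, deg

so the chain groups are C_0 ≅ Z^7, C_1 ≅ Z^18, C_2 ≅ Z^12.

∂_1: C_1 → C_0 sends each edge [p,q] (with p < q) to q − p.
The 7×18 boundary matrix has rank 6 and Smith normal form diag(1,1,1,1,1,1).

Boundary ∂_2: C_2 → C_1 acts by ∂[p,q,r] = [q,r] − [p,r] + [p,q]. For instance
  ∂abe = be − ae + ab,
  ∂beg = eg − bg + be.
As a 18×12 matrix over Z this has rank 12, with invariant factors (1,1,1,1,1,1,1,1,1,1,1,2).

Reading off H_k = ker ∂_k / im ∂_{k+1}:

  H_0: rank C_0 − rank ∂_1 = 7 − 6 = 1, and the invariant factors of ∂_1 are all 1, so H_0 = Z.
  H_1: rank ker ∂_1 − rank ∂_2 = (18 − 6) − 12 = 0, and ∂_2 has invariant factor 2 > 1, so H_1 = Z/2.
  H_2: rank ker ∂_2 − rank ∂_3 = (12 − 12) − 0 = 0, and there is no ∂_3, so H_2 = 0.

H_0 ≅ Z,  H_1 ≅ Z/2,  H_2 = 0.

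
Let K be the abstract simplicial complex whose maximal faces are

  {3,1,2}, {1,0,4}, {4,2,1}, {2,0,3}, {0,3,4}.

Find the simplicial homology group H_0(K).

H_0 ≅ Z.

Fix the vertex order 0 < 1 < 2 < 3 < 4 and write every simplex with vertices in increasing order. Then dim K = 2 and the simplices of K are:

  0-simplices (5): [0], [1], [2], [3], [4]
  1-simplices (10): [0,1], [0,2], [0,3], [0,4], [1,2], [1,3], [1,4], [2,3], [2,4], [3,4]
  2-simplices (5): [0,1,4], [0,2,3], [0,3,4], [1,2,3], [1,2,4]

giving chain groups C_0 ≅ Z^5, C_1 ≅ Z^10, C_2 ≅ Z^5.

∂_1: C_1 → C_0 maps an edge to its endpoints' difference, ∂[p,q] = q − p. For instance
  ∂[0,4] = [4] − [0].
The resulting 5×10 matrix has rank 4, and its Smith normal form has invariant factors (1,1,1,1).

The boundary map ∂_2: C_2 → C_1 acts by ∂[p,q,r] = [q,r] − [p,r] + [p,q]. For instance
  ∂[1,2,3] = [2,3] − [1,3] + [1,2],
  ∂[0,1,4] = [1,4] − [0,4] + [0,1].
The resulting 10×5 matrix has rank 5, and its Smith normal form has invariant factors (1,1,1,1,1).

Now H_k = ker ∂_k / im ∂_{k+1}, so:

  H_0: rank C_0 − rank ∂_1 = 5 − 4 = 1, and the invariant factors of ∂_1 are all 1, so H_0 ≅ Z.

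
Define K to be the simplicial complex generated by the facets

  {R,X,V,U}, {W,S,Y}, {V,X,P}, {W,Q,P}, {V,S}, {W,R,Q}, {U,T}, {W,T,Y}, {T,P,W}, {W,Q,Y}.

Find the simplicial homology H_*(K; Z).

Fix the vertex order P < Q < R < S < T < U < V < W < X < Y and write every simplex with vertices in increasing order. Then dim K = 3 and the simplices of K are:

  0-simplices (10): P, Q, R, S, T, U, V, W, X, Y
  1-simplices (22): PQ, PT, PV, PW, PX, QR, QW, QY, RU, RV, RW, RX, SV, SW, SY, TU, TW, TY, UV, UX, VX, WY
  2-simplices (11): PQW, PTW, PVX, QRW, QWY, RUV, RUX, RVX, SWY, TWY, UVX
  3-simplices (1): RUVX

giving chain groups C_0 ≅ Z^10, C_1 ≅ Z^22, C_2 ≅ Z^11, C_3 ≅ Z^1.

Boundary ∂_1: C_1 → C_0 is given by ∂[p,q] = [q] − [p].
This gives a 10×22 integer matrix of rank 9; reducing to Smith normal form yields diagonal entries (1,1,1,1,1,1,1,1,1).

The boundary map ∂_2: C_2 → C_1 acts by ∂[p,q,r] = [q,r] − [p,r] + [p,q]. For instance
  ∂PQW = QW − PW + PQ,
  ∂TWY = WY − TY + TW.
The resulting 22×11 matrix has rank 10, and its Smith normal form has invariant factors (1,1,1,1,1,1,1,1,1,1).

∂_3: C_3 → C_2 sends each 3-simplex σ to the alternating sum Σ_i (−1)^i (σ with its i-th vertex removed). For instance
  ∂RUVX = UVX − RVX + RUX − RUV.
The 11×1 boundary matrix has rank 1 and Smith normal form diag(1).

Computing H_k = (kernel of ∂_k) / (image of ∂_{k+1}):

  H_0: rank C_0 − rank ∂_1 = 10 − 9 = 1, and the invariant factors of ∂_1 are all 1, so H_0 = Z.
  H_1: rank ker ∂_1 − rank ∂_2 = (22 − 9) − 10 = 3, and the invariant factors of ∂_2 are all 1, so H_1 = Z^3.
  H_2: rank ker ∂_2 − rank ∂_3 = (11 − 10) − 1 = 0, and the invariant factors of ∂_3 are all 1, so H_2 = 0.
  H_3: rank ker ∂_3 − rank ∂_4 = (1 − 1) − 0 = 0, and there is no ∂_4, so H_3 = 0.

H_0 ≅ Z,  H_1 ≅ Z^3,  H_2 = 0,  H_3 = 0.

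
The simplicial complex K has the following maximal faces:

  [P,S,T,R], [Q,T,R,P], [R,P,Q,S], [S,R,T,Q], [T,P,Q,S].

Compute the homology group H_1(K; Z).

H_1 ≅ 0.

Fix the vertex order P < Q < R < S < T and write every simplex with vertices in increasing order. Then dim K = 3 and the simplices of K are:

  0-simplices (5): P, Q, R, S, T
  1-simplices (10): PQ, PR, PS, PT, QR, QS, QT, RS, RT, ST
  2-simplices (10): PQR, PQS, PQT, PRS, PRT, PST, QRS, QRT, QST, RST
  3-simplices (5): PQRS, PQRT, PQST, PRST, QRST

Hence C_0 ≅ Z^5, C_1 ≅ Z^10, C_2 ≅ Z^10, C_3 ≅ Z^5.

Boundary ∂_1: C_1 → C_0 maps an edge to its endpoints' difference, ∂[p,q] = q − p.
This gives a 5×10 integer matrix of rank 4; reducing to Smith normal form yields diagonal entries (1,1,1,1).

The boundary map ∂_2: C_2 → C_1 acts by ∂[p,q,r] = [q,r] − [p,r] + [p,q]. For instance
  ∂QRS = RS − QS + QR,
  ∂PRT = RT − PT + PR.
This gives a 10×10 integer matrix of rank 6; reducing to Smith normal form yields diagonal entries (1,1,1,1,1,1).

∂_3: C_3 → C_2 sends each 3-simplex σ to the alternating sum Σ_i (−1)^i (σ with its i-th vertex removed). For instance
  ∂QRST = RST − QST + QRT − QRS,
  ∂PQRS = QRS − PRS + PQS − PQR.
The resulting 10×5 matrix has rank 4, and its Smith normal form has invariant factors (1,1,1,1).

Computing H_k = (kernel of ∂_k) / (image of ∂_{k+1}):

  H_1: rank ker ∂_1 − rank ∂_2 = (10 − 4) − 6 = 0, and the invariant factors of ∂_2 are all 1, so H_1 = 0.

(K is a triangulation of the 3-sphere S^3.)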